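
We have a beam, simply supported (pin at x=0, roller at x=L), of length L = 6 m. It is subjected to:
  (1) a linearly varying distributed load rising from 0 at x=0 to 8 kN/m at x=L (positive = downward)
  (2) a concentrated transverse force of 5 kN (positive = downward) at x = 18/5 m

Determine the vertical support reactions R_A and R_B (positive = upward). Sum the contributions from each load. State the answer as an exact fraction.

Load 1 — triangular load w₀=8 kN/m (0→w₀ over full span):
  R_A = w₀L/6 = 8·6/6 = 8 kN
  R_B = w₀L/3 = 8·6/3 = 16 kN
Load 2 — point force P=5 kN at a=18/5 m (b=L-a=12/5):
  R_A = Pb/L = 5·(12/5)/6 = 2 kN
  R_B = Pa/L = 5·(18/5)/6 = 3 kN
Superposition: R_A = 10 kN, R_B = 19 kN

R_A = 10 kN, R_B = 19 kN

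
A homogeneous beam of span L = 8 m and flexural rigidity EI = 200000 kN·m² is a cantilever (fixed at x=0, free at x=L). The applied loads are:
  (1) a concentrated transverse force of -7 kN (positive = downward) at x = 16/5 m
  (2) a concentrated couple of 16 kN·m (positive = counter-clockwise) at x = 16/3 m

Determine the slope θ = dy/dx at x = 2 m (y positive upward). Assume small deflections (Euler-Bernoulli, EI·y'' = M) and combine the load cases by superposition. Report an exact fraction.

θ(2) = 157/500000 rad

Load 1 — point force P=-7 kN at a=16/5 m (b=L-a=24/5):
  θ_1 = -Px(2a-x)/(2EI)  [x≤a] = -(-7)·2·(2·(16/5)-2)/(2·200000) = 77/500000 rad
Load 2 — applied couple M₀=16 kN·m at a=16/3 m (b=L-a=8/3):
  θ_2 = M₀x/EI  [x≤a] = 16·2/200000 = 1/6250 rad
Superposition: θ = Σ θ_i = 157/500000 rad ≈ 0.000314 rad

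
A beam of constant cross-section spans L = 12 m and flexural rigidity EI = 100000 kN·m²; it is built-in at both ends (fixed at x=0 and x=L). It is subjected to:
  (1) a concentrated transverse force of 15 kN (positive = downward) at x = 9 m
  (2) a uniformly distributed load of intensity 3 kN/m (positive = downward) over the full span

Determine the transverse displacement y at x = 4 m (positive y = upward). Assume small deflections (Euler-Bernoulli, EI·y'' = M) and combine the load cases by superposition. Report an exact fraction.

Load 1 — point force P=15 kN at a=9 m (b=L-a=3):
  y_1 = -Pb²x²(3aL-(3a+b)x)/(6L³EI)  [x≤a] = -15·3²·4²·(3·9·12-(3·9+3)·4)/(6·12³·100000) = -17/40000 m
Load 2 — uniform load w=3 kN/m over full span:
  y_2 = -wx²(L-x)²/(24EI) = -3·4²·(12-4)²/(24·100000) = -4/3125 m
Superposition: y = Σ y_i = -341/200000 m ≈ -0.001705 m

y(4) = -341/200000 m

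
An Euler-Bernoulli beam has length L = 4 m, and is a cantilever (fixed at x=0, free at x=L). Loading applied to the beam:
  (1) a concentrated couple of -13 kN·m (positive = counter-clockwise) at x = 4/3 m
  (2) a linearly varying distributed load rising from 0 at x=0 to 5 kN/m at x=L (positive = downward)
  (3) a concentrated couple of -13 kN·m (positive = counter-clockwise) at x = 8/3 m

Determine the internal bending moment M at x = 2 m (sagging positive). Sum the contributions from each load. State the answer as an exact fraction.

Load 1 — applied couple M₀=-13 kN·m at a=4/3 m (b=L-a=8/3):
  M_1 = 0  [x>a] = 0 kN·m
Load 2 — triangular load w₀=5 kN/m (0→w₀ over full span):
  M_2 = w₀Lx/2 - w₀L²/3 - w₀x³/(6L) = 5·4·2/2 - 5·4²/3 - 5·2³/(6·4) = -25/3 kN·m
Load 3 — applied couple M₀=-13 kN·m at a=8/3 m (b=L-a=4/3):
  M_3 = M₀  [x≤a] = (-13) = -13 kN·m
Superposition: M = Σ M_i = -64/3 kN·m ≈ -21.333333 kN·m

M(2) = -64/3 kN·m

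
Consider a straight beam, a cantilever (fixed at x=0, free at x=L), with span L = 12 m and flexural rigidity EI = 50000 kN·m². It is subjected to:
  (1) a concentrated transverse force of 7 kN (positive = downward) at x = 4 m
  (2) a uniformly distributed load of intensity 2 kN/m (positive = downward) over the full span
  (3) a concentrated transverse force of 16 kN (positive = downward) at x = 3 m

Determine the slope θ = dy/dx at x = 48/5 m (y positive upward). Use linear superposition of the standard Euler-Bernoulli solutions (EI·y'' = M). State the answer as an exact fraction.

Load 1 — point force P=7 kN at a=4 m (b=L-a=8):
  θ_1 = -Pa²/(2EI)  [x>a] = -7·4²/(2·50000) = -7/6250 rad
Load 2 — uniform load w=2 kN/m over full span:
  θ_2 = -wx(x²-3Lx+3L²)/(6EI) = -2·(48/5)·((48/5)²-3·12·(48/5)+3·12²)/(6·50000) = -4464/390625 rad
Load 3 — point force P=16 kN at a=3 m (b=L-a=9):
  θ_3 = -Pa²/(2EI)  [x>a] = -16·3²/(2·50000) = -9/6250 rad
Superposition: θ = Σ θ_i = -5464/390625 rad ≈ -0.013988 rad

θ(48/5) = -5464/390625 rad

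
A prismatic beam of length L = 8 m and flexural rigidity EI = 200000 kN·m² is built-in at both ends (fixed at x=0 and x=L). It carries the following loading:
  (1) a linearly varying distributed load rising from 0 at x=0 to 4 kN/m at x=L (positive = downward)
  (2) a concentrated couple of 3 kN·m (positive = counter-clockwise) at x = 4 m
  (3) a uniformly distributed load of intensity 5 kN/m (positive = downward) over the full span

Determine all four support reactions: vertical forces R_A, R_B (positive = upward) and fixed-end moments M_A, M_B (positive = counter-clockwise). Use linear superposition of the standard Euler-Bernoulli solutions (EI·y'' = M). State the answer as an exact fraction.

Load 1 — triangular load w₀=4 kN/m (0→w₀ over full span):
  R_A = 3w₀L/20 = 3·4·8/20 = 24/5 kN
  M_A = w₀L²/30 = 4·8²/30 = 128/15 kN·m
  R_B = 7w₀L/20 = 7·4·8/20 = 56/5 kN
  M_B = -w₀L²/20 = -4·8²/20 = -64/5 kN·m
Load 2 — applied couple M₀=3 kN·m at a=4 m (b=L-a=4):
  R_A = 6M₀ab/L³ = 6·3·4·4/8³ = 9/16 kN
  M_A = M₀b(2a-b)/L² = 3·4·(2·4-4)/8² = 3/4 kN·m
  R_B = -6M₀ab/L³ = -6·3·4·4/8³ = -9/16 kN
  M_B = M₀a(2b-a)/L² = 3·4·(2·4-4)/8² = 3/4 kN·m
Load 3 — uniform load w=5 kN/m over full span:
  R_A = wL/2 = 5·8/2 = 20 kN
  M_A = wL²/12 = 5·8²/12 = 80/3 kN·m
  R_B = wL/2 = 5·8/2 = 20 kN
  M_B = -wL²/12 = -5·8²/12 = -80/3 kN·m
Superposition: R_A = 2029/80 kN, M_A = 719/20 kN·m, R_B = 2451/80 kN, M_B = -2323/60 kN·m

R_A = 2029/80 kN, M_A = 719/20 kN·m, R_B = 2451/80 kN, M_B = -2323/60 kN·m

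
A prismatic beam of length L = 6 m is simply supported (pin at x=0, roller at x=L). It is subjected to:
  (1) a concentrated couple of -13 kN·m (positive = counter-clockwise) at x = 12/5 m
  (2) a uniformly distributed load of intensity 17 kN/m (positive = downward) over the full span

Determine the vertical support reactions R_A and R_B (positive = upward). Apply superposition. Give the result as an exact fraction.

Load 1 — applied couple M₀=-13 kN·m at a=12/5 m (b=L-a=18/5):
  R_A = M₀/L = (-13)/6 = -13/6 kN
  R_B = -M₀/L = -(-13)/6 = 13/6 kN
Load 2 — uniform load w=17 kN/m over full span:
  R_A = wL/2 = 17·6/2 = 51 kN
  R_B = wL/2 = 17·6/2 = 51 kN
Superposition: R_A = 293/6 kN, R_B = 319/6 kN

R_A = 293/6 kN, R_B = 319/6 kN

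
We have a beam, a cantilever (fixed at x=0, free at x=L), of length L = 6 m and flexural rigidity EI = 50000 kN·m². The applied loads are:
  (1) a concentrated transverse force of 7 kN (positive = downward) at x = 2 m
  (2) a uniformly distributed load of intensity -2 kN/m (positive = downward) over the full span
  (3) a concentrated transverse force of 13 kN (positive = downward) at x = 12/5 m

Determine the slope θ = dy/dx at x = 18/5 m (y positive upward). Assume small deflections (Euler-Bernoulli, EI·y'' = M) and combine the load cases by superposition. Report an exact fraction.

Load 1 — point force P=7 kN at a=2 m (b=L-a=4):
  θ_1 = -Pa²/(2EI)  [x>a] = -7·2²/(2·50000) = -7/25000 rad
Load 2 — uniform load w=-2 kN/m over full span:
  θ_2 = -wx(x²-3Lx+3L²)/(6EI) = -(-2)·(18/5)·((18/5)²-3·6·(18/5)+3·6²)/(6·50000) = 1053/781250 rad
Load 3 — point force P=13 kN at a=12/5 m (b=L-a=18/5):
  θ_3 = -Pa²/(2EI)  [x>a] = -13·(12/5)²/(2·50000) = -117/156250 rad
Superposition: θ = Σ θ_i = 997/3125000 rad ≈ 0.000319 rad

θ(18/5) = 997/3125000 rad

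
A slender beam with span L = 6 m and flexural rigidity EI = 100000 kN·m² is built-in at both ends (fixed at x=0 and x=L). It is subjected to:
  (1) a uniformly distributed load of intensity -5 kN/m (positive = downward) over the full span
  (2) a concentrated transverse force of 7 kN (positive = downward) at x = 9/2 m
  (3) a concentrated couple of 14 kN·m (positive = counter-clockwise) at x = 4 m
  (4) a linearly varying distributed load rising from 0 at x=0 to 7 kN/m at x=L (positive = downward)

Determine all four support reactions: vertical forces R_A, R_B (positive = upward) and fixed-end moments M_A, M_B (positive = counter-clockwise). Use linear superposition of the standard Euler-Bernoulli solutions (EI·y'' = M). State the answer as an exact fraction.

R_A = -6473/1440 kN, M_A = 17/480 kN·m, R_B = 3593/1440 kN, M_B = -561/160 kN·m

Load 1 — uniform load w=-5 kN/m over full span:
  R_A = wL/2 = (-5)·6/2 = -15 kN
  M_A = wL²/12 = (-5)·6²/12 = -15 kN·m
  R_B = wL/2 = (-5)·6/2 = -15 kN
  M_B = -wL²/12 = -(-5)·6²/12 = 15 kN·m
Load 2 — point force P=7 kN at a=9/2 m (b=L-a=3/2):
  R_A = Pb²(3a+b)/L³ = 7·(3/2)²·(3·(9/2)+(3/2))/6³ = 35/32 kN
  M_A = Pab²/L² = 7·(9/2)·(3/2)²/6² = 63/32 kN·m
  R_B = Pa²(a+3b)/L³ = 7·(9/2)²·((9/2)+3·(3/2))/6³ = 189/32 kN
  M_B = -Pa²b/L² = -7·(9/2)²·(3/2)/6² = -189/32 kN·m
Load 3 — applied couple M₀=14 kN·m at a=4 m (b=L-a=2):
  R_A = 6M₀ab/L³ = 6·14·4·2/6³ = 28/9 kN
  M_A = M₀b(2a-b)/L² = 14·2·(2·4-2)/6² = 14/3 kN·m
  R_B = -6M₀ab/L³ = -6·14·4·2/6³ = -28/9 kN
  M_B = M₀a(2b-a)/L² = 14·4·(2·2-4)/6² = 0 kN·m
Load 4 — triangular load w₀=7 kN/m (0→w₀ over full span):
  R_A = 3w₀L/20 = 3·7·6/20 = 63/10 kN
  M_A = w₀L²/30 = 7·6²/30 = 42/5 kN·m
  R_B = 7w₀L/20 = 7·7·6/20 = 147/10 kN
  M_B = -w₀L²/20 = -7·6²/20 = -63/5 kN·m
Superposition: R_A = -6473/1440 kN, M_A = 17/480 kN·m, R_B = 3593/1440 kN, M_B = -561/160 kN·m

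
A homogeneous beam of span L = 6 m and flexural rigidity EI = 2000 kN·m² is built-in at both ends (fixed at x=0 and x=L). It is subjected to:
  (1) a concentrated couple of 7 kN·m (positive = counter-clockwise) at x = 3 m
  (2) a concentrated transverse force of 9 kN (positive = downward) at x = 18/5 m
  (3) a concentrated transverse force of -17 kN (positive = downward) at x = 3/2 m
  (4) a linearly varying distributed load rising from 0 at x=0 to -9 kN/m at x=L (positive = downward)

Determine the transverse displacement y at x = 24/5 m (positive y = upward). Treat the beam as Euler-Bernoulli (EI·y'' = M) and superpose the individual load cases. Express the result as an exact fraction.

y(24/5) = 1620423/500000000 m

Load 1 — applied couple M₀=7 kN·m at a=3 m (b=L-a=3):
  y_1 = (R_Ax³/6 - M_Ax²/2 - M₀(x-a)²/2)/EI  [x>a] with R_A=7/4, M_A=7/4 = ((7/4)·(24/5)³/6 - (7/4)·(24/5)²/2 - 7·((24/5)-3)²/2)/2000 = 189/500000 m
Load 2 — point force P=9 kN at a=18/5 m (b=L-a=12/5):
  y_2 = -Pa²(L-x)²(3bL-(3b+a)(L-x))/(6L³EI)  [x>a] = -9·(18/5)²·(6-(24/5))²·(3·(12/5)·6-(3·(12/5)+(18/5))·(6-(24/5)))/(6·6³·2000) = -15309/7812500 m
Load 3 — point force P=-17 kN at a=3/2 m (b=L-a=9/2):
  y_3 = -Pa²(L-x)²(3bL-(3b+a)(L-x))/(6L³EI)  [x>a] = -(-17)·(3/2)²·(6-(24/5))²·(3·(9/2)·6-(3·(9/2)+(3/2))·(6-(24/5)))/(6·6³·2000) = 1071/800000 m
Load 4 — triangular load w₀=-9 kN/m (0→w₀ over full span):
  y_4 = -w₀x²(L-x)²(x+2L)/(120LEI) = -(-9)·(24/5)²·(6-(24/5))²·((24/5)+2·6)/(120·6·2000) = 6804/1953125 m
Superposition: y = Σ y_i = 1620423/500000000 m ≈ 0.003241 m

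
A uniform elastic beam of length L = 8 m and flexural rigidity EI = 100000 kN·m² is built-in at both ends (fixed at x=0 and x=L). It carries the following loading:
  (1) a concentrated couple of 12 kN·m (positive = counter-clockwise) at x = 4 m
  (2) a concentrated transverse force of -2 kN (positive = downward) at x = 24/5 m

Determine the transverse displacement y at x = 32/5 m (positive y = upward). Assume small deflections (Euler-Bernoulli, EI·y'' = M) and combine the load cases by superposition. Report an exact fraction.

Load 1 — applied couple M₀=12 kN·m at a=4 m (b=L-a=4):
  y_1 = (R_Ax³/6 - M_Ax²/2 - M₀(x-a)²/2)/EI  [x>a] with R_A=9/4, M_A=3 = ((9/4)·(32/5)³/6 - 3·(32/5)²/2 - 12·((32/5)-4)²/2)/100000 = 9/390625 m
Load 2 — point force P=-2 kN at a=24/5 m (b=L-a=16/5):
  y_2 = -Pa²(L-x)²(3bL-(3b+a)(L-x))/(6L³EI)  [x>a] = -(-2)·(24/5)²·(8-(32/5))²·(3·(16/5)·8-(3·(16/5)+(24/5))·(8-(32/5)))/(6·8³·100000) = 1008/48828125 m
Superposition: y = Σ y_i = 2133/48828125 m ≈ 0.000044 m

y(32/5) = 2133/48828125 m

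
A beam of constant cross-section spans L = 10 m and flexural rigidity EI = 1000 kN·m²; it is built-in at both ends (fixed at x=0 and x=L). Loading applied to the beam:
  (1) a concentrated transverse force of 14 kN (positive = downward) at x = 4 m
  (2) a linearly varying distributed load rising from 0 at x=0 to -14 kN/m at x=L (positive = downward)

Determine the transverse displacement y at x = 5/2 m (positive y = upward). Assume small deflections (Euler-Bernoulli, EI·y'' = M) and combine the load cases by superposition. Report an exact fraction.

y(5/2) = 2709/51200 m

Load 1 — point force P=14 kN at a=4 m (b=L-a=6):
  y_1 = -Pb²x²(3aL-(3a+b)x)/(6L³EI)  [x≤a] = -14·6²·(5/2)²·(3·4·10-(3·4+6)·(5/2))/(6·10³·1000) = -63/1600 m
Load 2 — triangular load w₀=-14 kN/m (0→w₀ over full span):
  y_2 = -w₀x²(L-x)²(x+2L)/(120LEI) = -(-14)·(5/2)²·(10-(5/2))²·((5/2)+2·10)/(120·10·1000) = 189/2048 m
Superposition: y = Σ y_i = 2709/51200 m ≈ 0.052910 m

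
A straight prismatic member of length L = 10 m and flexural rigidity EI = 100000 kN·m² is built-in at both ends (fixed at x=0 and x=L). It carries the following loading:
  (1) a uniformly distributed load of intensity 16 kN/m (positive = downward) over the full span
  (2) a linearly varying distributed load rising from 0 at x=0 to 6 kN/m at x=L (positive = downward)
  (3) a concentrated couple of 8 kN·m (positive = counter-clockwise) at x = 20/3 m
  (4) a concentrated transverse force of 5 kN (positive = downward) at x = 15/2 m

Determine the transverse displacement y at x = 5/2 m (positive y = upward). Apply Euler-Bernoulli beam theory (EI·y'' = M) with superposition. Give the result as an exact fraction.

Load 1 — uniform load w=16 kN/m over full span:
  y_1 = -wx²(L-x)²/(24EI) = -16·(5/2)²·(10-(5/2))²/(24·100000) = -3/1280 m
Load 2 — triangular load w₀=6 kN/m (0→w₀ over full span):
  y_2 = -w₀x²(L-x)²(x+2L)/(120LEI) = -6·(5/2)²·(10-(5/2))²·((5/2)+2·10)/(120·10·100000) = -81/204800 m
Load 3 — applied couple M₀=8 kN·m at a=20/3 m (b=L-a=10/3):
  y_3 = (R_Ax³/6 - M_Ax²/2)/EI  [x≤a] with R_A=16/15, M_A=8/3 = ((16/15)·(5/2)³/6 - (8/3)·(5/2)²/2)/100000 = -1/18000 m
Load 4 — point force P=5 kN at a=15/2 m (b=L-a=5/2):
  y_4 = -Pb²x²(3aL-(3a+b)x)/(6L³EI)  [x≤a] = -5·(5/2)²·(5/2)²·(3·(15/2)·10-(3·(15/2)+(5/2))·(5/2))/(6·10³·100000) = -13/245760 m
Superposition: y = Σ y_i = -52489/18432000 m ≈ -0.002848 m

y(5/2) = -52489/18432000 m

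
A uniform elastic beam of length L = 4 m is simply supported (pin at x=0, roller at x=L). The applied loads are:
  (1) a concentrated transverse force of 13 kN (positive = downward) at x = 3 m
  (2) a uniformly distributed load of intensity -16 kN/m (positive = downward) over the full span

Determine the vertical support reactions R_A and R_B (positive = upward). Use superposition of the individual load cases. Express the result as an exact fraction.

Load 1 — point force P=13 kN at a=3 m (b=L-a=1):
  R_A = Pb/L = 13·1/4 = 13/4 kN
  R_B = Pa/L = 13·3/4 = 39/4 kN
Load 2 — uniform load w=-16 kN/m over full span:
  R_A = wL/2 = (-16)·4/2 = -32 kN
  R_B = wL/2 = (-16)·4/2 = -32 kN
Superposition: R_A = -115/4 kN, R_B = -89/4 kN

R_A = -115/4 kN, R_B = -89/4 kN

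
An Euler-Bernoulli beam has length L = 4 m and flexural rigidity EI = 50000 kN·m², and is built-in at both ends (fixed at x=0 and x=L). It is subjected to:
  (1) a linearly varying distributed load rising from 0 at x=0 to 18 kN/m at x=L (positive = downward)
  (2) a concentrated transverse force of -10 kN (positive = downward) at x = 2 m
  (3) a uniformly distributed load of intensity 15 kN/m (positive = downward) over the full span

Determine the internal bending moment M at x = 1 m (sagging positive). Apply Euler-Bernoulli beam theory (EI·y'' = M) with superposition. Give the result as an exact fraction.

Load 1 — triangular load w₀=18 kN/m (0→w₀ over full span):
  M_1 = 3w₀Lx/20 - w₀L²/30 - w₀x³/(6L) = 3·18·4·1/20 - 18·4²/30 - 18·1³/(6·4) = 9/20 kN·m
Load 2 — point force P=-10 kN at a=2 m (b=L-a=2):
  M_2 = Pb²(3a+b)x/L³ - Pab²/L²  [x≤a] = (-10)·2²·(3·2+2)·1/4³ - (-10)·2·2²/4² = 0 kN·m
Load 3 — uniform load w=15 kN/m over full span:
  M_3 = wLx/2 - wL²/12 - wx²/2 = 15·4·1/2 - 15·4²/12 - 15·1²/2 = 5/2 kN·m
Superposition: M = Σ M_i = 59/20 kN·m ≈ 2.950000 kN·m

M(1) = 59/20 kN·m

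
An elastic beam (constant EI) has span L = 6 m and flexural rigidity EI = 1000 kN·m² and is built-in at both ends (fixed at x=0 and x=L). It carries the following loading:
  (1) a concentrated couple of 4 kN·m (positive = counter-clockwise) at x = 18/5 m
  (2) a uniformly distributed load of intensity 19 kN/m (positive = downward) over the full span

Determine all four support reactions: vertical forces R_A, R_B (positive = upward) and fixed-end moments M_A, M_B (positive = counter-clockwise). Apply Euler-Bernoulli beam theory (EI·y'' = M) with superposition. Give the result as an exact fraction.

Load 1 — applied couple M₀=4 kN·m at a=18/5 m (b=L-a=12/5):
  R_A = 6M₀ab/L³ = 6·4·(18/5)·(12/5)/6³ = 24/25 kN
  M_A = M₀b(2a-b)/L² = 4·(12/5)·(2·(18/5)-(12/5))/6² = 32/25 kN·m
  R_B = -6M₀ab/L³ = -6·4·(18/5)·(12/5)/6³ = -24/25 kN
  M_B = M₀a(2b-a)/L² = 4·(18/5)·(2·(12/5)-(18/5))/6² = 12/25 kN·m
Load 2 — uniform load w=19 kN/m over full span:
  R_A = wL/2 = 19·6/2 = 57 kN
  M_A = wL²/12 = 19·6²/12 = 57 kN·m
  R_B = wL/2 = 19·6/2 = 57 kN
  M_B = -wL²/12 = -19·6²/12 = -57 kN·m
Superposition: R_A = 1449/25 kN, M_A = 1457/25 kN·m, R_B = 1401/25 kN, M_B = -1413/25 kN·m

R_A = 1449/25 kN, M_A = 1457/25 kN·m, R_B = 1401/25 kN, M_B = -1413/25 kN·m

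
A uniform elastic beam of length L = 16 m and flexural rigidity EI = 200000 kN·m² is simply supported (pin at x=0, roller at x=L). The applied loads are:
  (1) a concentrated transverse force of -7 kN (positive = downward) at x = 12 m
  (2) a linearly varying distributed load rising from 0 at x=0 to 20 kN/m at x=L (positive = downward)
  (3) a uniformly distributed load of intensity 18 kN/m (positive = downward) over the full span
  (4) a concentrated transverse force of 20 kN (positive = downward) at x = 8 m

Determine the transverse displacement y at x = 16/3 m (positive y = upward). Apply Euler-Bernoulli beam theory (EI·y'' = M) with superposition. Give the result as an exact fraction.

Load 1 — point force P=-7 kN at a=12 m (b=L-a=4):
  y_1 = -Pbx(L²-b²-x²)/(6LEI)  [x≤a] = -(-7)·4·(16/3)·(16²-4²-(16/3)²)/(6·16·200000) = 833/506250 m
Load 2 — triangular load w₀=20 kN/m (0→w₀ over full span):
  y_2 = -w₀x(7L⁴-10L²x²+3x⁴)/(360LEI) = -20·(16/3)·(7·16⁴-10·16²·(16/3)²+3·(16/3)⁴)/(360·16·200000) = -16384/455625 m
Load 3 — uniform load w=18 kN/m over full span:
  y_3 = -wx(L³-2Lx²+x³)/(24EI) = -18·(16/3)·(16³-2·16·(16/3)²+(16/3)³)/(24·200000) = -5632/84375 m
Load 4 — point force P=20 kN at a=8 m (b=L-a=8):
  y_4 = -Pbx(L²-b²-x²)/(6LEI)  [x≤a] = -20·8·(16/3)·(16²-8²-(16/3)²)/(6·16·200000) = -368/50625 m
Superposition: y = Σ y_i = -493591/4556250 m ≈ -0.108333 m

y(16/3) = -493591/4556250 m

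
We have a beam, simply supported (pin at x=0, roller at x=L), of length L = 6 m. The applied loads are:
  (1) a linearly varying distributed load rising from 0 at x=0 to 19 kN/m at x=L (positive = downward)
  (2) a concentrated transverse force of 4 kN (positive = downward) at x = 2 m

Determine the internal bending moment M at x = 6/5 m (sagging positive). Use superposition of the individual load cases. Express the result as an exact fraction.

Load 1 — triangular load w₀=19 kN/m (0→w₀ over full span):
  M_1 = w₀Lx/6 - w₀x³/(6L) = 19·6·(6/5)/6 - 19·(6/5)³/(6·6) = 2736/125 kN·m
Load 2 — point force P=4 kN at a=2 m (b=L-a=4):
  M_2 = Pbx/L  [x≤a] = 4·4·(6/5)/6 = 16/5 kN·m
Superposition: M = Σ M_i = 3136/125 kN·m ≈ 25.088000 kN·m

M(6/5) = 3136/125 kN·m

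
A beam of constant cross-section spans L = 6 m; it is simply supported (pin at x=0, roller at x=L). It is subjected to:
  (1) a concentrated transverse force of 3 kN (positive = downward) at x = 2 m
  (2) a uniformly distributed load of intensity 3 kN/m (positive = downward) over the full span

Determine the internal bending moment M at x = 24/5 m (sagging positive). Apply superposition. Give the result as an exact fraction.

Load 1 — point force P=3 kN at a=2 m (b=L-a=4):
  M_1 = Pa(L-x)/L  [x>a] = 3·2·(6-(24/5))/6 = 6/5 kN·m
Load 2 — uniform load w=3 kN/m over full span:
  M_2 = wx(L-x)/2 = 3·(24/5)·(6-(24/5))/2 = 216/25 kN·m
Superposition: M = Σ M_i = 246/25 kN·m ≈ 9.840000 kN·m

M(24/5) = 246/25 kN·m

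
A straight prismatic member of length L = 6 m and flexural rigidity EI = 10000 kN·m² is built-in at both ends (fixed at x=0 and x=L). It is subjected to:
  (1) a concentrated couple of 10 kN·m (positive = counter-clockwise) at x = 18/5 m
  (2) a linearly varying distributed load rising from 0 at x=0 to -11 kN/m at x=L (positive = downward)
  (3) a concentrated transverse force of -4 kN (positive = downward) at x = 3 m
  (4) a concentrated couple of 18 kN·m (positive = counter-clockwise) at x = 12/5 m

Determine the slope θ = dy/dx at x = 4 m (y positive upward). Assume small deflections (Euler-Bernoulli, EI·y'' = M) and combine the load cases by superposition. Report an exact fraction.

Load 1 — applied couple M₀=10 kN·m at a=18/5 m (b=L-a=12/5):
  θ_1 = (R_Ax²/2 - M_Ax - M₀(x-a))/EI  [x>a] with R_A=12/5, M_A=16/5 = ((12/5)·4²/2 - (16/5)·4 - 10·(4-(18/5)))/10000 = 3/12500 rad
Load 2 — triangular load w₀=-11 kN/m (0→w₀ over full span):
  θ_2 = -w₀(2x(L-x)(L-2x)(x+2L)+x²(L-x)²)/(120LEI) = -(-11)·(2·4·(6-4)·(6-2·4)·(4+2·6)+4²·(6-4)²)/(120·6·10000) = -77/112500 rad
Load 3 — point force P=-4 kN at a=3 m (b=L-a=3):
  θ_3 = Pa²(L-x)(2bL-(3b+a)(L-x))/(2L³EI)  [x>a] = (-4)·3²·(6-4)·(2·3·6-(3·3+3)·(6-4))/(2·6³·10000) = -1/5000 rad
Load 4 — applied couple M₀=18 kN·m at a=12/5 m (b=L-a=18/5):
  θ_4 = (R_Ax²/2 - M_Ax - M₀(x-a))/EI  [x>a] with R_A=108/25, M_A=54/25 = ((108/25)·4²/2 - (54/25)·4 - 18·(4-(12/5)))/10000 = -9/31250 rad
Superposition: θ = Σ θ_i = -1049/1125000 rad ≈ -0.000932 rad

θ(4) = -1049/1125000 rad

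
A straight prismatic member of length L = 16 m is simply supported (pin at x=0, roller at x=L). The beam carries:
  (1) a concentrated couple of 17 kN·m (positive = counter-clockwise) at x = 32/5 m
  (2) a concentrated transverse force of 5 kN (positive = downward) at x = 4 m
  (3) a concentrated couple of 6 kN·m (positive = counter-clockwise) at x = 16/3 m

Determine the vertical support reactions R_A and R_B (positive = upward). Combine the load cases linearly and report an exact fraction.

R_A = 83/16 kN, R_B = -3/16 kN

Load 1 — applied couple M₀=17 kN·m at a=32/5 m (b=L-a=48/5):
  R_A = M₀/L = 17/16 kN
  R_B = -M₀/L = -17/16 kN
Load 2 — point force P=5 kN at a=4 m (b=L-a=12):
  R_A = Pb/L = 5·12/16 = 15/4 kN
  R_B = Pa/L = 5·4/16 = 5/4 kN
Load 3 — applied couple M₀=6 kN·m at a=16/3 m (b=L-a=32/3):
  R_A = M₀/L = 6/16 = 3/8 kN
  R_B = -M₀/L = -6/16 = -3/8 kN
Superposition: R_A = 83/16 kN, R_B = -3/16 kN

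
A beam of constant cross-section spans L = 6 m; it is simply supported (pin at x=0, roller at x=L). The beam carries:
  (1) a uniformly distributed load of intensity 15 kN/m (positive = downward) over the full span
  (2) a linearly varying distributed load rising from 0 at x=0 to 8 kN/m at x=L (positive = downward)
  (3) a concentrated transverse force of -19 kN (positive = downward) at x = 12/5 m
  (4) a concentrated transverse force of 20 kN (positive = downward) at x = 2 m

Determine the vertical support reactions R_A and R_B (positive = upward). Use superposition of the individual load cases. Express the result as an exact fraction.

R_A = 824/15 kN, R_B = 901/15 kN

Load 1 — uniform load w=15 kN/m over full span:
  R_A = wL/2 = 15·6/2 = 45 kN
  R_B = wL/2 = 15·6/2 = 45 kN
Load 2 — triangular load w₀=8 kN/m (0→w₀ over full span):
  R_A = w₀L/6 = 8·6/6 = 8 kN
  R_B = w₀L/3 = 8·6/3 = 16 kN
Load 3 — point force P=-19 kN at a=12/5 m (b=L-a=18/5):
  R_A = Pb/L = (-19)·(18/5)/6 = -57/5 kN
  R_B = Pa/L = (-19)·(12/5)/6 = -38/5 kN
Load 4 — point force P=20 kN at a=2 m (b=L-a=4):
  R_A = Pb/L = 20·4/6 = 40/3 kN
  R_B = Pa/L = 20·2/6 = 20/3 kN
Superposition: R_A = 824/15 kN, R_B = 901/15 kN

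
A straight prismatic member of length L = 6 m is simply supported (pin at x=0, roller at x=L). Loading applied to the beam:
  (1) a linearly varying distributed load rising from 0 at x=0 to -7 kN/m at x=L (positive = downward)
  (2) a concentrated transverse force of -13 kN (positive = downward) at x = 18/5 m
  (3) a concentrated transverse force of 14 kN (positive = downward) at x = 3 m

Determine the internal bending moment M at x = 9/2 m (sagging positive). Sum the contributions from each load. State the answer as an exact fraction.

M(9/2) = -2397/160 kN·m

Load 1 — triangular load w₀=-7 kN/m (0→w₀ over full span):
  M_1 = w₀Lx/6 - w₀x³/(6L) = (-7)·6·(9/2)/6 - (-7)·(9/2)³/(6·6) = -441/32 kN·m
Load 2 — point force P=-13 kN at a=18/5 m (b=L-a=12/5):
  M_2 = Pa(L-x)/L  [x>a] = (-13)·(18/5)·(6-(9/2))/6 = -117/10 kN·m
Load 3 — point force P=14 kN at a=3 m (b=L-a=3):
  M_3 = Pa(L-x)/L  [x>a] = 14·3·(6-(9/2))/6 = 21/2 kN·m
Superposition: M = Σ M_i = -2397/160 kN·m ≈ -14.981250 kN·m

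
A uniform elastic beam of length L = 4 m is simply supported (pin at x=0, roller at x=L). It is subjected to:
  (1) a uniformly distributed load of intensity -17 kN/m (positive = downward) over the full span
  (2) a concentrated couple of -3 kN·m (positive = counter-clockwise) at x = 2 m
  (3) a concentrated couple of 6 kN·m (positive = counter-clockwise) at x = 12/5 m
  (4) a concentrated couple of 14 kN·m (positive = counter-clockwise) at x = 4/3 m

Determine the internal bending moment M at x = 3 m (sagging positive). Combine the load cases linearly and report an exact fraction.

M(3) = -119/4 kN·m

Load 1 — uniform load w=-17 kN/m over full span:
  M_1 = wx(L-x)/2 = (-17)·3·(4-3)/2 = -51/2 kN·m
Load 2 — applied couple M₀=-3 kN·m at a=2 m (b=L-a=2):
  M_2 = M₀x/L - M₀  [x>a] = (-3)·3/4 - (-3) = 3/4 kN·m
Load 3 — applied couple M₀=6 kN·m at a=12/5 m (b=L-a=8/5):
  M_3 = M₀x/L - M₀  [x>a] = 6·3/4 - 6 = -3/2 kN·m
Load 4 — applied couple M₀=14 kN·m at a=4/3 m (b=L-a=8/3):
  M_4 = M₀x/L - M₀  [x>a] = 14·3/4 - 14 = -7/2 kN·m
Superposition: M = Σ M_i = -119/4 kN·m ≈ -29.750000 kN·m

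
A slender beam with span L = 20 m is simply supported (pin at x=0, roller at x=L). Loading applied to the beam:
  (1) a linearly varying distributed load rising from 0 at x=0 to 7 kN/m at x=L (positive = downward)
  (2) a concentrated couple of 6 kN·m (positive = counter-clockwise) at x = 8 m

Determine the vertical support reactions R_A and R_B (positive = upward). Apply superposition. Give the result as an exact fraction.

R_A = 709/30 kN, R_B = 1391/30 kN

Load 1 — triangular load w₀=7 kN/m (0→w₀ over full span):
  R_A = w₀L/6 = 7·20/6 = 70/3 kN
  R_B = w₀L/3 = 7·20/3 = 140/3 kN
Load 2 — applied couple M₀=6 kN·m at a=8 m (b=L-a=12):
  R_A = M₀/L = 6/20 = 3/10 kN
  R_B = -M₀/L = -6/20 = -3/10 kN
Superposition: R_A = 709/30 kN, R_B = 1391/30 kN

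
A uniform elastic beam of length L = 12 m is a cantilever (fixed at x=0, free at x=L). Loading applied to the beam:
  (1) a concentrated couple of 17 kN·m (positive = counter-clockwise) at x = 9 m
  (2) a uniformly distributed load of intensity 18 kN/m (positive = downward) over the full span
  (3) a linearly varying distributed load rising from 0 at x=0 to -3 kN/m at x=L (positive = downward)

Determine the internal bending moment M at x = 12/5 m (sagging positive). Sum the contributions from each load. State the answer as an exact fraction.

M(12/5) = -88883/125 kN·m

Load 1 — applied couple M₀=17 kN·m at a=9 m (b=L-a=3):
  M_1 = M₀  [x≤a] = 17 = 17 kN·m
Load 2 — uniform load w=18 kN/m over full span:
  M_2 = -w(L-x)²/2 = -18·(12-(12/5))²/2 = -20736/25 kN·m
Load 3 — triangular load w₀=-3 kN/m (0→w₀ over full span):
  M_3 = w₀Lx/2 - w₀L²/3 - w₀x³/(6L) = (-3)·12·(12/5)/2 - (-3)·12²/3 - (-3)·(12/5)³/(6·12) = 12672/125 kN·m
Superposition: M = Σ M_i = -88883/125 kN·m ≈ -711.064000 kN·m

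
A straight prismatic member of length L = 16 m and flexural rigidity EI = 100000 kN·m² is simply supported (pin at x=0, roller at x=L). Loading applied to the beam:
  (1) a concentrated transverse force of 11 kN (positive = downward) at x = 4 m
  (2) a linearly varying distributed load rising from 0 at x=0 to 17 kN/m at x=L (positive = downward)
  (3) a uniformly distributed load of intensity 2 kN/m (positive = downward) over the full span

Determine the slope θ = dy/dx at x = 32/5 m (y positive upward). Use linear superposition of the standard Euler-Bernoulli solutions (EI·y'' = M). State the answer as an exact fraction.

θ(32/5) = -1736881/281250000 rad

Load 1 — point force P=11 kN at a=4 m (b=L-a=12):
  θ_1 = -Pa(2L²-6Lx+3x²+a²)/(6LEI)  [x>a] = -11·4·(2·16²-6·16·(32/5)+3·(32/5)²+4²)/(6·16·100000) = -209/1250000 rad
Load 2 — triangular load w₀=17 kN/m (0→w₀ over full span):
  θ_2 = -w₀(7L⁴-30L²x²+15x⁴)/(360LEI) = -17·(7·16⁴-30·16²·(32/5)²+15·(32/5)⁴)/(360·16·100000) = -87856/17578125 rad
Load 3 — uniform load w=2 kN/m over full span:
  θ_3 = -w(L³-6Lx²+4x³)/(24EI) = -2·(16³-6·16·(32/5)²+4·(32/5)³)/(24·100000) = -1184/1171875 rad
Superposition: θ = Σ θ_i = -1736881/281250000 rad ≈ -0.006176 rad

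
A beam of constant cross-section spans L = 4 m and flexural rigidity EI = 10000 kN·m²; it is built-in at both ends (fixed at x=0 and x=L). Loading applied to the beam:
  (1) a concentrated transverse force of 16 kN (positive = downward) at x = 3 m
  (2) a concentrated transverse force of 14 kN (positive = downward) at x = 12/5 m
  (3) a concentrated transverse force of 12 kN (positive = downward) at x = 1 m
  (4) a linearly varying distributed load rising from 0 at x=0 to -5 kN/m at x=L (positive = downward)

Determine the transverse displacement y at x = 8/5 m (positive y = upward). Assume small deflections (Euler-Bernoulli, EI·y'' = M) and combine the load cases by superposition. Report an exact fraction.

y(8/5) = -49499/78125000 m

Load 1 — point force P=16 kN at a=3 m (b=L-a=1):
  y_1 = -Pb²x²(3aL-(3a+b)x)/(6L³EI)  [x≤a] = -16·1²·(8/5)²·(3·3·4-(3·3+1)·(8/5))/(6·4³·10000) = -2/9375 m
Load 2 — point force P=14 kN at a=12/5 m (b=L-a=8/5):
  y_2 = -Pb²x²(3aL-(3a+b)x)/(6L³EI)  [x≤a] = -14·(8/5)²·(8/5)²·(3·(12/5)·4-(3·(12/5)+(8/5))·(8/5))/(6·4³·10000) = -10304/29296875 m
Load 3 — point force P=12 kN at a=1 m (b=L-a=3):
  y_3 = -Pa²(L-x)²(3bL-(3b+a)(L-x))/(6L³EI)  [x>a] = -12·1²·(4-(8/5))²·(3·3·4-(3·3+1)·(4-(8/5)))/(6·4³·10000) = -27/125000 m
Load 4 — triangular load w₀=-5 kN/m (0→w₀ over full span):
  y_4 = -w₀x²(L-x)²(x+2L)/(120LEI) = -(-5)·(8/5)²·(4-(8/5))²·((8/5)+2·4)/(120·4·10000) = 288/1953125 m
Superposition: y = Σ y_i = -49499/78125000 m ≈ -0.000634 m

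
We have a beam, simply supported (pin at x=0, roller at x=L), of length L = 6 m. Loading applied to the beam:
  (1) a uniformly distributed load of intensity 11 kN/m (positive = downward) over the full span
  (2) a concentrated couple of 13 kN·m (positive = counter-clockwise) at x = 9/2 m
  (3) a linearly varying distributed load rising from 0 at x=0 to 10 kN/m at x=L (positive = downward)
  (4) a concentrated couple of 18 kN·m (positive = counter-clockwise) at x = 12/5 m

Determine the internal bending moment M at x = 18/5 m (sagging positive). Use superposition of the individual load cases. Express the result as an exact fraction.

M(18/5) = 1779/25 kN·m

Load 1 — uniform load w=11 kN/m over full span:
  M_1 = wx(L-x)/2 = 11·(18/5)·(6-(18/5))/2 = 1188/25 kN·m
Load 2 — applied couple M₀=13 kN·m at a=9/2 m (b=L-a=3/2):
  M_2 = M₀x/L  [x≤a] = 13·(18/5)/6 = 39/5 kN·m
Load 3 — triangular load w₀=10 kN/m (0→w₀ over full span):
  M_3 = w₀Lx/6 - w₀x³/(6L) = 10·6·(18/5)/6 - 10·(18/5)³/(6·6) = 576/25 kN·m
Load 4 — applied couple M₀=18 kN·m at a=12/5 m (b=L-a=18/5):
  M_4 = M₀x/L - M₀  [x>a] = 18·(18/5)/6 - 18 = -36/5 kN·m
Superposition: M = Σ M_i = 1779/25 kN·m ≈ 71.160000 kN·m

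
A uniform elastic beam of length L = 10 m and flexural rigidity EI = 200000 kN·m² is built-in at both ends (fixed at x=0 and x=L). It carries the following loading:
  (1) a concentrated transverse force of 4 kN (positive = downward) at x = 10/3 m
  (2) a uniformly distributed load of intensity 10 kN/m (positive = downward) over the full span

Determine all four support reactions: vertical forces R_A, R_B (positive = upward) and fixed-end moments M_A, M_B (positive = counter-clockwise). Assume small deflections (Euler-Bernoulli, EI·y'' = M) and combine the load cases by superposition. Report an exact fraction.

R_A = 1430/27 kN, M_A = 2410/27 kN·m, R_B = 1378/27 kN, M_B = -2330/27 kN·m

Load 1 — point force P=4 kN at a=10/3 m (b=L-a=20/3):
  R_A = Pb²(3a+b)/L³ = 4·(20/3)²·(3·(10/3)+(20/3))/10³ = 80/27 kN
  M_A = Pab²/L² = 4·(10/3)·(20/3)²/10² = 160/27 kN·m
  R_B = Pa²(a+3b)/L³ = 4·(10/3)²·((10/3)+3·(20/3))/10³ = 28/27 kN
  M_B = -Pa²b/L² = -4·(10/3)²·(20/3)/10² = -80/27 kN·m
Load 2 — uniform load w=10 kN/m over full span:
  R_A = wL/2 = 10·10/2 = 50 kN
  M_A = wL²/12 = 10·10²/12 = 250/3 kN·m
  R_B = wL/2 = 10·10/2 = 50 kN
  M_B = -wL²/12 = -10·10²/12 = -250/3 kN·m
Superposition: R_A = 1430/27 kN, M_A = 2410/27 kN·m, R_B = 1378/27 kN, M_B = -2330/27 kN·m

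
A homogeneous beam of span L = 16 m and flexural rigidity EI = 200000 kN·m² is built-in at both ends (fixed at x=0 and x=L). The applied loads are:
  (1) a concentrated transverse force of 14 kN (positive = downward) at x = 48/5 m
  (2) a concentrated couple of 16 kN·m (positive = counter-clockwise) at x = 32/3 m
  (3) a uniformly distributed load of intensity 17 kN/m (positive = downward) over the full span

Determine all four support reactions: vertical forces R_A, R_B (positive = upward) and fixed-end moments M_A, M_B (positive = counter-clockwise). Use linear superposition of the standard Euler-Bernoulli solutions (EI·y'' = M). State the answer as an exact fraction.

R_A = 53348/375 kN, M_A = 48688/125 kN·m, R_B = 53902/375 kN, M_B = -148096/375 kN·m

Load 1 — point force P=14 kN at a=48/5 m (b=L-a=32/5):
  R_A = Pb²(3a+b)/L³ = 14·(32/5)²·(3·(48/5)+(32/5))/16³ = 616/125 kN
  M_A = Pab²/L² = 14·(48/5)·(32/5)²/16² = 2688/125 kN·m
  R_B = Pa²(a+3b)/L³ = 14·(48/5)²·((48/5)+3·(32/5))/16³ = 1134/125 kN
  M_B = -Pa²b/L² = -14·(48/5)²·(32/5)/16² = -4032/125 kN·m
Load 2 — applied couple M₀=16 kN·m at a=32/3 m (b=L-a=16/3):
  R_A = 6M₀ab/L³ = 6·16·(32/3)·(16/3)/16³ = 4/3 kN
  M_A = M₀b(2a-b)/L² = 16·(16/3)·(2·(32/3)-(16/3))/16² = 16/3 kN·m
  R_B = -6M₀ab/L³ = -6·16·(32/3)·(16/3)/16³ = -4/3 kN
  M_B = M₀a(2b-a)/L² = 16·(32/3)·(2·(16/3)-(32/3))/16² = 0 kN·m
Load 3 — uniform load w=17 kN/m over full span:
  R_A = wL/2 = 17·16/2 = 136 kN
  M_A = wL²/12 = 17·16²/12 = 1088/3 kN·m
  R_B = wL/2 = 17·16/2 = 136 kN
  M_B = -wL²/12 = -17·16²/12 = -1088/3 kN·m
Superposition: R_A = 53348/375 kN, M_A = 48688/125 kN·m, R_B = 53902/375 kN, M_B = -148096/375 kN·m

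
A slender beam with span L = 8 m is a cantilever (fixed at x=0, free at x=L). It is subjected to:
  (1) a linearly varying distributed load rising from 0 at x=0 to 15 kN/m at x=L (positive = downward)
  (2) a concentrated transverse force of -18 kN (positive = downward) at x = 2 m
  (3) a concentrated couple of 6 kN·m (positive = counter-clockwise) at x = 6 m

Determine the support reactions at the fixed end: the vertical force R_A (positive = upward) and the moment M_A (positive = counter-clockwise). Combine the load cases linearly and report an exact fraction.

Load 1 — triangular load w₀=15 kN/m (0→w₀ over full span):
  R_A = w₀L/2 = 15·8/2 = 60 kN
  M_A = w₀L²/3 = 15·8²/3 = 320 kN·m
Load 2 — point force P=-18 kN at a=2 m (b=L-a=6):
  R_A = P = (-18) = -18 kN
  M_A = Pa = (-18)·2 = -36 kN·m
Load 3 — applied couple M₀=6 kN·m at a=6 m (b=L-a=2):
  R_A = 0 kN
  M_A = -M₀ = -6 kN·m
Superposition: R_A = 42 kN, M_A = 278 kN·m

R_A = 42 kN, M_A = 278 kN·m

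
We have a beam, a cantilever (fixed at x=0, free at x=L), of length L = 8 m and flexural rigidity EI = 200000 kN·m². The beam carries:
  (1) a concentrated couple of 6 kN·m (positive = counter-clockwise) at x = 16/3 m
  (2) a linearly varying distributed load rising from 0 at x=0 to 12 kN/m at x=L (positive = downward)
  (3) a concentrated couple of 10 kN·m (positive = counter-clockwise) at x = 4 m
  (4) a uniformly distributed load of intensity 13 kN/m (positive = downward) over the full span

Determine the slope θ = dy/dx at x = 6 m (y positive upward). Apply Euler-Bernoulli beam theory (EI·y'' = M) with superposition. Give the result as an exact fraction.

Load 1 — applied couple M₀=6 kN·m at a=16/3 m (b=L-a=8/3):
  θ_1 = M₀a/EI  [x>a] = 6·(16/3)/200000 = 1/6250 rad
Load 2 — triangular load w₀=12 kN/m (0→w₀ over full span):
  θ_2 = (w₀Lx²/4-w₀L²x/3-w₀x⁴/(24L))/EI = (12·8·6²/4-12·8²·6/3-12·6⁴/(24·8))/200000 = -753/200000 rad
Load 3 — applied couple M₀=10 kN·m at a=4 m (b=L-a=4):
  θ_3 = M₀a/EI  [x>a] = 10·4/200000 = 1/5000 rad
Load 4 — uniform load w=13 kN/m over full span:
  θ_4 = -wx(x²-3Lx+3L²)/(6EI) = -13·6·(6²-3·8·6+3·8²)/(6·200000) = -273/50000 rad
Superposition: θ = Σ θ_i = -1773/200000 rad ≈ -0.008865 rad

θ(6) = -1773/200000 rad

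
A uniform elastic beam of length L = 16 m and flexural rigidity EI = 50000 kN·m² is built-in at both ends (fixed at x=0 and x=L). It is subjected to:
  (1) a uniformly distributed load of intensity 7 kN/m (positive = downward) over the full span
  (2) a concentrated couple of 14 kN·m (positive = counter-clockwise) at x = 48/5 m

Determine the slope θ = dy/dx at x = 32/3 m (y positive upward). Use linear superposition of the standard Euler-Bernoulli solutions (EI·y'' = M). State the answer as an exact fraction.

Load 1 — uniform load w=7 kN/m over full span:
  θ_1 = -wx(L-x)(L-2x)/(12EI) = -7·(32/3)·(16-(32/3))·(16-2·(32/3))/(12·50000) = 896/253125 rad
Load 2 — applied couple M₀=14 kN·m at a=48/5 m (b=L-a=32/5):
  θ_2 = (R_Ax²/2 - M_Ax - M₀(x-a))/EI  [x>a] with R_A=63/50, M_A=112/25 = ((63/50)·(32/3)²/2 - (112/25)·(32/3) - 14·((32/3)-(48/5)))/50000 = 14/78125 rad
Superposition: θ = Σ θ_i = 23534/6328125 rad ≈ 0.003719 rad

θ(32/3) = 23534/6328125 rad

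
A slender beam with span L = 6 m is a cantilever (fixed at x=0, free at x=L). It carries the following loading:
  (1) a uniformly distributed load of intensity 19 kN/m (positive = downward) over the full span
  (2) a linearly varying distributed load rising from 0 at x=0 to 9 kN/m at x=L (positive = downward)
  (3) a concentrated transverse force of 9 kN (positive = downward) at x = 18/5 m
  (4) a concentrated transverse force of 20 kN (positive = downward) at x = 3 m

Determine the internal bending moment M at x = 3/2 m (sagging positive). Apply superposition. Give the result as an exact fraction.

Load 1 — uniform load w=19 kN/m over full span:
  M_1 = -w(L-x)²/2 = -19·(6-(3/2))²/2 = -1539/8 kN·m
Load 2 — triangular load w₀=9 kN/m (0→w₀ over full span):
  M_2 = w₀Lx/2 - w₀L²/3 - w₀x³/(6L) = 9·6·(3/2)/2 - 9·6²/3 - 9·(3/2)³/(6·6) = -2187/32 kN·m
Load 3 — point force P=9 kN at a=18/5 m (b=L-a=12/5):
  M_3 = -P(a-x)  [x≤a] = -9·((18/5)-(3/2)) = -189/10 kN·m
Load 4 — point force P=20 kN at a=3 m (b=L-a=3):
  M_4 = -P(a-x)  [x≤a] = -20·(3-(3/2)) = -30 kN·m
Superposition: M = Σ M_i = -49539/160 kN·m ≈ -309.618750 kN·m

M(3/2) = -49539/160 kN·m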